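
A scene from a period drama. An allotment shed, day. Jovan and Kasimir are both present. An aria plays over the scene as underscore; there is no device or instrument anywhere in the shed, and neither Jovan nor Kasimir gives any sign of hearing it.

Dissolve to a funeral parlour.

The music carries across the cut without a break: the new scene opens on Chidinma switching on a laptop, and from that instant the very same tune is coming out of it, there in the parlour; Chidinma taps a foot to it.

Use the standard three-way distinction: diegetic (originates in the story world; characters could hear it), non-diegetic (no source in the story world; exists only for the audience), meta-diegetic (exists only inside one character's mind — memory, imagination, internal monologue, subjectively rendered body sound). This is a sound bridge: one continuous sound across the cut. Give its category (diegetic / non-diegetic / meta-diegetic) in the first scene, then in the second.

Scene one: there's no in-world source anywhere and no character hears it — underscore for the audience only → non-diegetic.
Scene two: once Chidinma turns on a laptop, the music has a real source in the story world and Chidinma reacts to it → diegetic.

non-diegetic, diegetic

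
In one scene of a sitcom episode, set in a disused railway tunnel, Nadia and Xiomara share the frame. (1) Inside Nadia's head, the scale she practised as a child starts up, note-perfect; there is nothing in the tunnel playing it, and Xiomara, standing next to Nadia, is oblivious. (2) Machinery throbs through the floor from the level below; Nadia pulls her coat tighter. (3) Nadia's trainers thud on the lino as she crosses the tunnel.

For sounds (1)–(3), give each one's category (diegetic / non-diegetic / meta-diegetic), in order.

meta-diegetic, diegetic, diegetic

Sound (1): it lives in Nadia's subjectivity, not in the tunnel, so meta-diegetic.
(2) is diegetic: ambient/room sound belonging to the story's physical space.
(3) Nadia's footsteps are produced in the story world → diegetic.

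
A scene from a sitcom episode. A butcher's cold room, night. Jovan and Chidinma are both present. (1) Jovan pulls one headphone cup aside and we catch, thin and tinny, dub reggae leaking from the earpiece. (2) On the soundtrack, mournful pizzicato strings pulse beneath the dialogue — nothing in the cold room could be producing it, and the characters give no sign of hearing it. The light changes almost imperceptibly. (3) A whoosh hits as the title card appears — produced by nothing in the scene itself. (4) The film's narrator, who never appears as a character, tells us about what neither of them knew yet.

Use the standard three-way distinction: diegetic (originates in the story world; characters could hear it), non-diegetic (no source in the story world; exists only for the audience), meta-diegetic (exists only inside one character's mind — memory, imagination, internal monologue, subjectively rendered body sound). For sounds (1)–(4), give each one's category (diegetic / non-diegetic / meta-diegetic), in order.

Sound (1): the earpiece is a real device on Jovan's head — source music, so diegetic.
Sound (2): score with no on-screen or off-screen source; it exists for the audience alone, so non-diegetic.
Sound (3): an editorial stinger — it belongs to the cut, not the story world, so non-diegetic.
(4) external voice-over — not a character, not heard by anyone in the scene → non-diegetic.

diegetic, non-diegetic, non-diegetic, non-diegetic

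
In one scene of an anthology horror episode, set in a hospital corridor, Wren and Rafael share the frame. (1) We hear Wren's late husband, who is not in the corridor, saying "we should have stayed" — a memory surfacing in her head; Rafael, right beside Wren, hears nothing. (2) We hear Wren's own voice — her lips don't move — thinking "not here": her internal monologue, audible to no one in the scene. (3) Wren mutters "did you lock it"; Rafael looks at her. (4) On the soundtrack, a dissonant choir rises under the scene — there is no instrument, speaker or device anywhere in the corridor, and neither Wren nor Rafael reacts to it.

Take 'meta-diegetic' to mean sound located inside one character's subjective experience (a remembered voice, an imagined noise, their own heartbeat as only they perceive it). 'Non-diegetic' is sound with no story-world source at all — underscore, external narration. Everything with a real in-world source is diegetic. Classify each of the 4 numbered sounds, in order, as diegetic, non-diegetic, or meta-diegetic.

meta-diegetic, meta-diegetic, diegetic, non-diegetic

Sound (1): the voice is a memory playing only inside Wren's mind; Rafael can't hear it, so meta-diegetic.
(2) is meta-diegetic: Wren's thought-voice: a private mental sound no other character can hear.
(3) is diegetic: spoken by a character present in the story world.
(4) it has no source in the story world and no character can hear it — it's underscore → non-diegetic.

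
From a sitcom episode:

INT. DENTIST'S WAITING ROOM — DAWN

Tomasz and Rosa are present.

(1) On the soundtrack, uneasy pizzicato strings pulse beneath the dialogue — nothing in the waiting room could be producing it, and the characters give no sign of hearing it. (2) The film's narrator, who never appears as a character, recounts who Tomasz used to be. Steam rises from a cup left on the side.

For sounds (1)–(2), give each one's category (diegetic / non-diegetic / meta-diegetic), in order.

Sound (1): score with no on-screen or off-screen source; it exists for the audience alone, so non-diegetic.
(2) external voice-over — not a character, not heard by anyone in the scene → non-diegetic.

non-diegetic, non-diegetic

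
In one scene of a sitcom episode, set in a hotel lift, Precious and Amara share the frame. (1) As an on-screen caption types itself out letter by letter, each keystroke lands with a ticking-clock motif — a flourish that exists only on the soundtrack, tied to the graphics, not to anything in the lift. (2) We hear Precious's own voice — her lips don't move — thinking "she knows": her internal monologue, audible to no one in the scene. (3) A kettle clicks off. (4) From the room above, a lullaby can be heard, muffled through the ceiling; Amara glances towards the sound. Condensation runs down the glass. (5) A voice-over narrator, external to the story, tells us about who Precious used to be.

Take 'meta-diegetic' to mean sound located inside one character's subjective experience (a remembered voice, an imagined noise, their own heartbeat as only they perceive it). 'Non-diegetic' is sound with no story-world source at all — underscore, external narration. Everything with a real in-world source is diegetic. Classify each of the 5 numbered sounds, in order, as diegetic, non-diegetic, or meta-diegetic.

non-diegetic, meta-diegetic, diegetic, diegetic, non-diegetic

(1) sound married to a title/caption — outside the diegesis by definition → non-diegetic.
(2) internal monologue — inside Precious's mind, not spoken into the scene → meta-diegetic.
(3) an in-world source (a kettle); characters could hear it → diegetic.
(4) is diegetic: the music has an off-screen but real-world source and a character hears it.
Sound (5): commentary laid over the scene from outside the fiction, so non-diegetic.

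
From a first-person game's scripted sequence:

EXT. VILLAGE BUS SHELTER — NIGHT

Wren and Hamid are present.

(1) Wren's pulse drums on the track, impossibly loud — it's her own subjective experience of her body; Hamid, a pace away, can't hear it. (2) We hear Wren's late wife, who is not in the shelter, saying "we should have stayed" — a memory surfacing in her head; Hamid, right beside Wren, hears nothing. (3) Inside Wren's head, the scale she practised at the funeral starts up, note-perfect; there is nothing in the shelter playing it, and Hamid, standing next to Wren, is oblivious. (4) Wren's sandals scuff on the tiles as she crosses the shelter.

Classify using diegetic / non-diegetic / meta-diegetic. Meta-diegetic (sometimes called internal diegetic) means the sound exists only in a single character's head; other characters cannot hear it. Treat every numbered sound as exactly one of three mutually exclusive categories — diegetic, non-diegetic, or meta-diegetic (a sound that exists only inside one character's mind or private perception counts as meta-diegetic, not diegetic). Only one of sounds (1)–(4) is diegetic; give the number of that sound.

Sound (1): point-of-audition from inside Wren's body; not a sound in the room, so meta-diegetic.
(2) the voice is a memory playing only inside Wren's mind; Hamid can't hear it → meta-diegetic.
(3) remembered music, private to Wren — Hamid is oblivious because it isn't in the room → meta-diegetic.
Sound (4): Wren's footsteps are produced in the story world, so diegetic.
Only (4) is diegetic.

4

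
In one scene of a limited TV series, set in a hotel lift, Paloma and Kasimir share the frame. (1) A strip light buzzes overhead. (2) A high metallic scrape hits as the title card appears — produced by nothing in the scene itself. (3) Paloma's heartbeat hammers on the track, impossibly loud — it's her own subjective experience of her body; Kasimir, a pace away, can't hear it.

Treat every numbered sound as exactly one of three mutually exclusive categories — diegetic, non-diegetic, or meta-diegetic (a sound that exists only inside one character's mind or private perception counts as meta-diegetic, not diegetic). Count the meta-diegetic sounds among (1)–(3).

(1) is diegetic: a strip light is part of the location's real environment.
(2) an editorial stinger — it belongs to the cut, not the story world → non-diegetic.
(3) it's Paloma's internal bodily sensation rendered as sound; only Paloma 'hears' it → meta-diegetic.
Meta-diegetic: (3) — that's 1.

1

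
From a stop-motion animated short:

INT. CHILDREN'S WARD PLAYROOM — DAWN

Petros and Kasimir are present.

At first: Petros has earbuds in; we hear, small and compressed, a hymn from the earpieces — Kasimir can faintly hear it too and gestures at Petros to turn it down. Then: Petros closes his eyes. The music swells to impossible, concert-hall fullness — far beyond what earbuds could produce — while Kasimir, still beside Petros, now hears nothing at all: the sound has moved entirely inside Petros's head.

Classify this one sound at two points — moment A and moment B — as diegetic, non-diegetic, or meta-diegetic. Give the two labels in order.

Moment A: the earbuds are a physical source both characters can hear → diegetic.
Moment B: the music now exists only as Petros's subjective experience; Kasimir can no longer hear it → meta-diegetic.

diegetic, meta-diegetic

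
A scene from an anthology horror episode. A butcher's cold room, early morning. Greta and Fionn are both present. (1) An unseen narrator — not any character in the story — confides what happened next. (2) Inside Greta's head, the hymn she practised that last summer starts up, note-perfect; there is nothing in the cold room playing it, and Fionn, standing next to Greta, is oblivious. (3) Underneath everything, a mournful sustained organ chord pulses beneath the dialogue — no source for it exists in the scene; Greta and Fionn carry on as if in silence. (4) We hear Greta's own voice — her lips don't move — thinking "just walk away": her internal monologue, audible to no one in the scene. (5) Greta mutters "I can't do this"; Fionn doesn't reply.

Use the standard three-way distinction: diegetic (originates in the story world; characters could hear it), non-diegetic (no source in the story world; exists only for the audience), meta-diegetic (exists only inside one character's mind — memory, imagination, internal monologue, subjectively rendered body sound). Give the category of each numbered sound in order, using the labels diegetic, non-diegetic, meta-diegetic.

non-diegetic, meta-diegetic, non-diegetic, meta-diegetic, diegetic

(1) is non-diegetic: the narrator exists outside the story world, addressing only the audience.
(2) the music is a memory playing inside Greta's mind alone; no real-world source, Fionn can't hear it → meta-diegetic.
(3) nothing in the cold room produces it and the characters don't hear it — pure soundtrack → non-diegetic.
Sound (4): Greta's thought-voice: a private mental sound no other character can hear, so meta-diegetic.
(5) spoken by a character present in the story world → diegetic.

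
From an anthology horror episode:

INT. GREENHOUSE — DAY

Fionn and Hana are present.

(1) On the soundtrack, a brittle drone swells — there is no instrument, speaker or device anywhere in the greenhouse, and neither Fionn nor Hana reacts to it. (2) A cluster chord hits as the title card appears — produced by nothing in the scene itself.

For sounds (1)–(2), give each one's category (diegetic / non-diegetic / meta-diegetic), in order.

non-diegetic, non-diegetic

(1) score with no on-screen or off-screen source; it exists for the audience alone → non-diegetic.
Sound (2): nothing in the scene produces it; it's an accent added for the audience, so non-diegetic.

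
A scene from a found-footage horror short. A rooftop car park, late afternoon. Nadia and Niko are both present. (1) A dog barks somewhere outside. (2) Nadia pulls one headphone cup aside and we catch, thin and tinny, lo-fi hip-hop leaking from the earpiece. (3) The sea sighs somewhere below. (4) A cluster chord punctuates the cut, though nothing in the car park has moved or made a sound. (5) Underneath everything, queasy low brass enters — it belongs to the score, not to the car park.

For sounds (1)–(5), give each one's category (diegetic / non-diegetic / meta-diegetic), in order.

diegetic, diegetic, diegetic, non-diegetic, non-diegetic

Sound (1): a dog is a real object/event in the scene's world, so diegetic.
Sound (2): the headphones are an on-screen source, so diegetic.
Sound (3): the sea is part of the location's real environment, so diegetic.
(4) nothing in the scene produces it; it's an accent added for the audience → non-diegetic.
Sound (5): it has no source in the story world and no character can hear it — it's underscore, so non-diegetic.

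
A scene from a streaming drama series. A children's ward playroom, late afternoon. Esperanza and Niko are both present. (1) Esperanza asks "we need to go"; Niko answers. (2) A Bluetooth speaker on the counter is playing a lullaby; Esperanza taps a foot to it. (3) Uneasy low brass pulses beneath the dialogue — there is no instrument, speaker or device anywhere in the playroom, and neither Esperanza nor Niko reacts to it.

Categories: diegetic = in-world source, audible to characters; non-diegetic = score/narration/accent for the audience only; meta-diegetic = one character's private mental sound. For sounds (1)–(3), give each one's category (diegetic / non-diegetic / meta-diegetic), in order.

Sound (1): spoken by a character present in the story world, so diegetic.
(2) is diegetic: the music comes from an on-screen device that Esperanza responds to.
(3) nothing in the playroom produces it and the characters don't hear it — pure soundtrack → non-diegetic.

diegetic, diegetic, non-diegetic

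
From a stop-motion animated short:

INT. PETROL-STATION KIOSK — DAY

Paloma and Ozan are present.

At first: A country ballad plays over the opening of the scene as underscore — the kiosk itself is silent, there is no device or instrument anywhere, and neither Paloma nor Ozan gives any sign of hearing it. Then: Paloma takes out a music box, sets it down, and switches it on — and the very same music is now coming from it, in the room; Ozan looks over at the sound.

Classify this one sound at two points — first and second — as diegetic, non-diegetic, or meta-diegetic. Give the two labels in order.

First: no in-world source exists and no character can hear it — underscore → non-diegetic.
Second: a music box is now a real source in the story world and the characters hear it → diegetic.

non-diegetic, diegetic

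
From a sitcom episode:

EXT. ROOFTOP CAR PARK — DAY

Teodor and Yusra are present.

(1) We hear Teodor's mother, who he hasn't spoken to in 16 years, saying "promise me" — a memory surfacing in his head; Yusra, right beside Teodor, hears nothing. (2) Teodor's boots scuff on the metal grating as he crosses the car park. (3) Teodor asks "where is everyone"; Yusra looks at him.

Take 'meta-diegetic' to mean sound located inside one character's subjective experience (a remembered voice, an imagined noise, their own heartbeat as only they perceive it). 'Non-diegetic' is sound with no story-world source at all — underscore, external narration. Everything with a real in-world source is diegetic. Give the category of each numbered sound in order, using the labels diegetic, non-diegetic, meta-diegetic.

meta-diegetic, diegetic, diegetic

Sound (1): the voice is a memory playing only inside Teodor's mind; Yusra can't hear it, so meta-diegetic.
(2) Teodor's footsteps are produced in the story world → diegetic.
(3) spoken by a character present in the story world → diegetic.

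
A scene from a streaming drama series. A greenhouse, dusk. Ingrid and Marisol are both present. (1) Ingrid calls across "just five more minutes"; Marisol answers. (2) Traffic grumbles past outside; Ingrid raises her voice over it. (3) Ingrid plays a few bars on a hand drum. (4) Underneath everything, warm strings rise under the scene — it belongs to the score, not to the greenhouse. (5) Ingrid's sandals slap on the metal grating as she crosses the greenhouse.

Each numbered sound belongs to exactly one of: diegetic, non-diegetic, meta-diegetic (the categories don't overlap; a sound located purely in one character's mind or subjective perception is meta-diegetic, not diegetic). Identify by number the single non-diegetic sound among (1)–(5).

Sound (1): spoken by a character present in the story world, so diegetic.
Sound (2): traffic is part of the location's real environment, so diegetic.
Sound (3): Ingrid is producing the music live, in the story world, so diegetic.
(4) it has no source in the story world and no character can hear it — it's underscore → non-diegetic.
(5) is diegetic: Ingrid's footsteps are produced in the story world.
Only (4) is non-diegetic.

4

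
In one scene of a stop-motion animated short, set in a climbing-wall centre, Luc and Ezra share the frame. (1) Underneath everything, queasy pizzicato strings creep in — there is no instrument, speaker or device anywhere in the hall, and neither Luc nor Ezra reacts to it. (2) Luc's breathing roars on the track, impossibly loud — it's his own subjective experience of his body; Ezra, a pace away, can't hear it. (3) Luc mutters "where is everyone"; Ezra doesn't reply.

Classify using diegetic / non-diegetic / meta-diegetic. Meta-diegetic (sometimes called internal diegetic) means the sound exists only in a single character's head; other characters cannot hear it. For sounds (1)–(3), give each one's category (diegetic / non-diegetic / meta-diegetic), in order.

(1) it has no source in the story world and no character can hear it — it's underscore → non-diegetic.
Sound (2): point-of-audition from inside Luc's body; not a sound in the room, so meta-diegetic.
Sound (3): on-screen dialogue — Luc speaks and Ezra is there to hear, so diegetic.

non-diegetic, meta-diegetic, diegetic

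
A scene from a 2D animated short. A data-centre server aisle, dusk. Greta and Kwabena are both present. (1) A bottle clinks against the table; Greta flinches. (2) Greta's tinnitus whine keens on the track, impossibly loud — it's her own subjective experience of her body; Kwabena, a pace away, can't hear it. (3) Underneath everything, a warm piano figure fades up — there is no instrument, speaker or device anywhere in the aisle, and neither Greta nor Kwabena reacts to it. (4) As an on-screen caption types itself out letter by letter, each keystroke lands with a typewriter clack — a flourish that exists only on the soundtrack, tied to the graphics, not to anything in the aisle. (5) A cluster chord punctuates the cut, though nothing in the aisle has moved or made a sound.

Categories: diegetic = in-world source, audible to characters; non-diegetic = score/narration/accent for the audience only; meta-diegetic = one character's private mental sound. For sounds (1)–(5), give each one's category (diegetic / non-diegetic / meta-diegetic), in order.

Sound (1): the sound comes from a bottle physically present in the location, so diegetic.
Sound (2): a subjective body sound — Greta's private perception, inaudible to Kwabena, so meta-diegetic.
Sound (3): nothing in the aisle produces it and the characters don't hear it — pure soundtrack, so non-diegetic.
(4) it accompanies on-screen graphics, not anything inside the story world → non-diegetic.
(5) an editorial stinger — it belongs to the cut, not the story world → non-diegetic.

diegetic, meta-diegetic, non-diegetic, non-diegetic, non-diegetic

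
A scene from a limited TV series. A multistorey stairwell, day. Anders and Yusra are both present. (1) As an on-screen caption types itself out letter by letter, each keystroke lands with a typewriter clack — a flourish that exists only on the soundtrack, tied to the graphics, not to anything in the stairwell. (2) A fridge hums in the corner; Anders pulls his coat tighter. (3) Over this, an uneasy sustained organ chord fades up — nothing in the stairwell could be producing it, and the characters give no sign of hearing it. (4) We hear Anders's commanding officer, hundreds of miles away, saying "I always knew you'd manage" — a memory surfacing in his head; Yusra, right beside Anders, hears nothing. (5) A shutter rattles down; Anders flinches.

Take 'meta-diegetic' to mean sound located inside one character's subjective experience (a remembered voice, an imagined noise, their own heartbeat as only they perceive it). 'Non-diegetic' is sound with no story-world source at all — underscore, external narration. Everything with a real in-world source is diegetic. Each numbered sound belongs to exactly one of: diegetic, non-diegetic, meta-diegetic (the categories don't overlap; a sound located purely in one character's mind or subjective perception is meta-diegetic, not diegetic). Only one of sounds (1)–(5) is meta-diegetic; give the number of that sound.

(1) sound married to a title/caption — outside the diegesis by definition → non-diegetic.
Sound (2): ambient/room sound belonging to the story's physical space, so diegetic.
(3) is non-diegetic: nothing in the stairwell produces it and the characters don't hear it — pure soundtrack.
(4) is meta-diegetic: a remembered line, private to Anders — not present in the room, not audible to Yusra.
(5) is diegetic: an in-world source (a shutter); characters could hear it.
Only (4) is meta-diegetic.

4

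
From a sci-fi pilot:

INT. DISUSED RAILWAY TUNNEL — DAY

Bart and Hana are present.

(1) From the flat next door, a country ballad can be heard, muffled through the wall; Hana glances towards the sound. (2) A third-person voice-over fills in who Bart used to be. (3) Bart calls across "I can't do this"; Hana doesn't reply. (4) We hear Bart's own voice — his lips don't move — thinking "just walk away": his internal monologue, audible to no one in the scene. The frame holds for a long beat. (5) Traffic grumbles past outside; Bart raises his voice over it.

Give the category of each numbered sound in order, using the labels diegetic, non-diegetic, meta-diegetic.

(1) is diegetic: it's coming from the flat next door — a location within the story world — and Hana reacts.
(2) is non-diegetic: commentary laid over the scene from outside the fiction.
Sound (3): Bart is a character speaking aloud in the scene, so diegetic.
Sound (4): internal monologue — inside Bart's mind, not spoken into the scene, so meta-diegetic.
(5) is diegetic: ambient/room sound belonging to the story's physical space.

diegetic, non-diegetic, diegetic, meta-diegetic, diegetic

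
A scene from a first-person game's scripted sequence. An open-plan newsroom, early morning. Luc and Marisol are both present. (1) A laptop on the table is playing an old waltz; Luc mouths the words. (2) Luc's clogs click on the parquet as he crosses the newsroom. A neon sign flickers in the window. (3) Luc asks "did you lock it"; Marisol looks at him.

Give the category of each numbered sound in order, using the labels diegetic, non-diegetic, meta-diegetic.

diegetic, diegetic, diegetic

(1) is diegetic: a laptop is a physical source in the scene and Luc reacts to it.
Sound (2): it's the physical sound of Luc moving in the space, so diegetic.
Sound (3): on-screen dialogue — Luc speaks and Marisol is there to hear, so diegetic.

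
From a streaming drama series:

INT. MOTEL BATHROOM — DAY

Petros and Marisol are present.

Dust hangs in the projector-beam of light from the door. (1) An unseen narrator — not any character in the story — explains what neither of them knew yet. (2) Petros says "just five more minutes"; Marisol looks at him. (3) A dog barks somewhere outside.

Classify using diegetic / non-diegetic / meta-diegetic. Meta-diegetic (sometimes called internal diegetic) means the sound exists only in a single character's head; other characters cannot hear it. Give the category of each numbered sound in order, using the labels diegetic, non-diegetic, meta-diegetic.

non-diegetic, diegetic, diegetic

Sound (1): the narrator exists outside the story world, addressing only the audience, so non-diegetic.
(2) is diegetic: on-screen dialogue — Petros speaks and Marisol is there to hear.
(3) an in-world source (a dog); characters could hear it → diegetic.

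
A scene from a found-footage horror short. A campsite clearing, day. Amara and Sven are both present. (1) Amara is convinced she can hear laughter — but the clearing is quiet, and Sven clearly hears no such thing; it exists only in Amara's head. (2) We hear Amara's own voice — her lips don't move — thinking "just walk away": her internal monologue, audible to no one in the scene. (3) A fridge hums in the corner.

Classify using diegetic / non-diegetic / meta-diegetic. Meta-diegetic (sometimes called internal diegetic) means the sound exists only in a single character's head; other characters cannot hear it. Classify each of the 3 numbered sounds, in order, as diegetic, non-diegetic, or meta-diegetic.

meta-diegetic, meta-diegetic, diegetic

(1) subjective to Amara: the clearing is silent and Sven hears nothing → meta-diegetic.
Sound (2): it's Amara's unspoken thought, heard only by the audience via her subjectivity, so meta-diegetic.
(3) is diegetic: it's the actual ambient sound of the location.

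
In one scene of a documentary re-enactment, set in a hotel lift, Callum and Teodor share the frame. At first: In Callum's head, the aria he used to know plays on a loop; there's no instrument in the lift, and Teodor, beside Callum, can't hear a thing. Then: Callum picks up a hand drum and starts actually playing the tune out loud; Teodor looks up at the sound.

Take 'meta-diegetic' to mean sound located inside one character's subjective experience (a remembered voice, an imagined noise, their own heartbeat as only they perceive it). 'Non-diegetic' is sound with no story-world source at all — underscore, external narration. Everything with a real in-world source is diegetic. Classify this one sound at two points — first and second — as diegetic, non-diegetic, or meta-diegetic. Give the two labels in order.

meta-diegetic, diegetic

First: the tune exists only as Callum's private memory; Teodor can't hear it → meta-diegetic.
Second: Callum is now producing it live on a hand drum, in the room, and Teodor hears it → diegetic.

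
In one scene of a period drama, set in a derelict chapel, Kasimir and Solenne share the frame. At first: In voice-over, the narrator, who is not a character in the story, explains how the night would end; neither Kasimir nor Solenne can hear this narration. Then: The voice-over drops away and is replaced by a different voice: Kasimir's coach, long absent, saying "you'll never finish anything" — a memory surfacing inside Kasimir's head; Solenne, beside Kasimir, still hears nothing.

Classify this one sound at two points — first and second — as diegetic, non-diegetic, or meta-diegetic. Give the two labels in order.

First: the external narrator addresses only the audience — outside the story world → non-diegetic.
Second: the replacement voice is a memory inside Kasimir's mind specifically → meta-diegetic.

non-diegetic, meta-diegetic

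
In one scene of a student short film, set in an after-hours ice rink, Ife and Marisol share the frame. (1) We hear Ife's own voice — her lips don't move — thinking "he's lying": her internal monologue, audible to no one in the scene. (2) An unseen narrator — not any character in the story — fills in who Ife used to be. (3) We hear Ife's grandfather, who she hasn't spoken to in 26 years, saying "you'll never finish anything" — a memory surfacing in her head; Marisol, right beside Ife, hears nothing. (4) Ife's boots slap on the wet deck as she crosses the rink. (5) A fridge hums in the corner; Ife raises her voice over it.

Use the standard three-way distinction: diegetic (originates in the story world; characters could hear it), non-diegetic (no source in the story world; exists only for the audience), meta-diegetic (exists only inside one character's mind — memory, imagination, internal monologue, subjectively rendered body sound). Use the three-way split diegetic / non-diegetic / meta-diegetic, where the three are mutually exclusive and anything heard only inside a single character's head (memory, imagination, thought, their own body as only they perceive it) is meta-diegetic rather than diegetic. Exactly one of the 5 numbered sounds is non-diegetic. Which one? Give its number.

(1) is meta-diegetic: it's Ife's unspoken thought, heard only by the audience via her subjectivity.
(2) external voice-over — not a character, not heard by anyone in the scene → non-diegetic.
(3) it's Ife's recollection rendered as sound; the other character can't hear it → meta-diegetic.
(4) is diegetic: a character's body making contact with the set — an in-world sound.
Sound (5): a fridge is part of the location's real environment, so diegetic.
Only (2) is non-diegetic.

2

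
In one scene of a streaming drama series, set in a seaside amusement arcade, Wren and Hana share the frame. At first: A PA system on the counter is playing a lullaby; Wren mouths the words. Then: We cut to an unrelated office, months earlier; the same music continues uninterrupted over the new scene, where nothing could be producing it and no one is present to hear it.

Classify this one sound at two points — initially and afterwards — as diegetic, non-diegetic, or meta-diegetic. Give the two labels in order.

Initially: a PA system is a real in-scene source and Wren reacts to it → diegetic.
Afterwards: there is no longer any in-world source and no one can hear it — it has become underscore → non-diegetic.

diegetic, non-diegetic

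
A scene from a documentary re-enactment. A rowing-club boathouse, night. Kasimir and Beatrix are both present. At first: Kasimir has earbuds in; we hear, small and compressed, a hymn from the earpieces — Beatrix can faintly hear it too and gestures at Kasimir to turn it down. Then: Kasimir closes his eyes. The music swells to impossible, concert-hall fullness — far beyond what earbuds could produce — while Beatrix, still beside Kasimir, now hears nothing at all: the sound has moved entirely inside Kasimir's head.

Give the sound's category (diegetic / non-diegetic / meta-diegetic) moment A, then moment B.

Moment A: the earbuds are a physical source both characters can hear → diegetic.
Moment B: the music now exists only as Kasimir's subjective experience; Beatrix can no longer hear it → meta-diegetic.

diegetic, meta-diegetic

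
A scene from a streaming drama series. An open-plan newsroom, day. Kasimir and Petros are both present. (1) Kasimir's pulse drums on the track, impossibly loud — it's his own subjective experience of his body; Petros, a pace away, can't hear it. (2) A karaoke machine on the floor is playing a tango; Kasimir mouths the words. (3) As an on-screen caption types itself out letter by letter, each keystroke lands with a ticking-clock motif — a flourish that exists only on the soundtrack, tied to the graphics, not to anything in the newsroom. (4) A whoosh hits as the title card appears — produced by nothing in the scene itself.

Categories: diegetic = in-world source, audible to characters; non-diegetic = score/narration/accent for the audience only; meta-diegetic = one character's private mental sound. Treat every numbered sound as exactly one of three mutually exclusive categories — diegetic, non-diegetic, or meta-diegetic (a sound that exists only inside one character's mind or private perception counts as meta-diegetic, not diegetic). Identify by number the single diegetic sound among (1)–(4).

2

Sound (1): it's Kasimir's internal bodily sensation rendered as sound; only Kasimir 'hears' it, so meta-diegetic.
Sound (2): a karaoke machine is a physical source in the scene and Kasimir reacts to it, so diegetic.
(3) is non-diegetic: the caption isn't part of the story world, so neither is the sound tied to it.
Sound (4): nothing in the scene produces it; it's an accent added for the audience, so non-diegetic.
Only (2) is diegetic.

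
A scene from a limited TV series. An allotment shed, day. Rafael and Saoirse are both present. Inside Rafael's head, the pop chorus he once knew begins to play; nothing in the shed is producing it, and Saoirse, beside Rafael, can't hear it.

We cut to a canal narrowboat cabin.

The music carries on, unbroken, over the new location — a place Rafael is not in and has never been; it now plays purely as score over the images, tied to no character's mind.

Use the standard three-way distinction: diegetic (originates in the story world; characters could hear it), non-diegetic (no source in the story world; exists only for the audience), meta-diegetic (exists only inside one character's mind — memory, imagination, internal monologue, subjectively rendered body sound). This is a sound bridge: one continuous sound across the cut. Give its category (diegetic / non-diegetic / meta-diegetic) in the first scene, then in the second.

meta-diegetic, non-diegetic

Scene one: the music exists only inside Rafael's mind; Saoirse can't hear it → meta-diegetic.
Scene two: it's detached from Rafael entirely and plays over unrelated images with no in-world source — conventional underscore → non-diegetic.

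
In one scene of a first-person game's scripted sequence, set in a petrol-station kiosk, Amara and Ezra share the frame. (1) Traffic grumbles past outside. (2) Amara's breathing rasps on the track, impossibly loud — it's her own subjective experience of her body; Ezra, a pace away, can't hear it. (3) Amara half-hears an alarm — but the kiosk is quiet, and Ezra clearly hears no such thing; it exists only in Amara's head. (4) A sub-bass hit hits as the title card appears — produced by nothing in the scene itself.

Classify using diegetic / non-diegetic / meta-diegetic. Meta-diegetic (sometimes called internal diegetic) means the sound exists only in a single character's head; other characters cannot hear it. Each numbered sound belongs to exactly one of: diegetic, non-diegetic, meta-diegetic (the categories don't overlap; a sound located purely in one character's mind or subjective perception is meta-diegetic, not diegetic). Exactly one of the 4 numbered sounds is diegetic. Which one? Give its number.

(1) it's the actual ambient sound of the location → diegetic.
Sound (2): it's Amara's internal bodily sensation rendered as sound; only Amara 'hears' it, so meta-diegetic.
(3) Amara alone 'hears' it — an imagined sound, not present in the space → meta-diegetic.
(4) is non-diegetic: nothing in the scene produces it; it's an accent added for the audience.
Only (1) is diegetic.

1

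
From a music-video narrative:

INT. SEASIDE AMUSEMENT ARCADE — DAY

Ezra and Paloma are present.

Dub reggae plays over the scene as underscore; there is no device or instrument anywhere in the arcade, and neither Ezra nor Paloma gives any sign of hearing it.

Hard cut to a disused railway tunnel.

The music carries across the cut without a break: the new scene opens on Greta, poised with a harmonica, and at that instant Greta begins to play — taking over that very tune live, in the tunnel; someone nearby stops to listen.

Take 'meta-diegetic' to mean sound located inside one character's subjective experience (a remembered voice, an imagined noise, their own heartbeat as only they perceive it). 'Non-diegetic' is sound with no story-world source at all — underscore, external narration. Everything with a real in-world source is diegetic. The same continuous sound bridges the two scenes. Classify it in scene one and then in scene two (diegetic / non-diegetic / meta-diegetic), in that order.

Scene one: there's no in-world source anywhere and no character hears it — underscore for the audience only → non-diegetic.
Scene two: from the moment Greta starts playing, the tune is being performed on a harmonica inside the story world and another character hears it → diegetic.

non-diegetic, diegetic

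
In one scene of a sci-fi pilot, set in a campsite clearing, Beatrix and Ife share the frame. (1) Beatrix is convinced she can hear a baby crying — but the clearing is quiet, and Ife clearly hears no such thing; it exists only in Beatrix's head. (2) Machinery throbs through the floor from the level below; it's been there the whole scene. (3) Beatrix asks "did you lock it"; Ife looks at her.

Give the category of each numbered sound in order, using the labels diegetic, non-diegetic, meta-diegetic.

(1) subjective to Beatrix: the clearing is silent and Ife hears nothing → meta-diegetic.
Sound (2): machinery is part of the location's real environment, so diegetic.
Sound (3): on-screen dialogue — Beatrix speaks and Ife is there to hear, so diegetic.

meta-diegetic, diegetic, diegetic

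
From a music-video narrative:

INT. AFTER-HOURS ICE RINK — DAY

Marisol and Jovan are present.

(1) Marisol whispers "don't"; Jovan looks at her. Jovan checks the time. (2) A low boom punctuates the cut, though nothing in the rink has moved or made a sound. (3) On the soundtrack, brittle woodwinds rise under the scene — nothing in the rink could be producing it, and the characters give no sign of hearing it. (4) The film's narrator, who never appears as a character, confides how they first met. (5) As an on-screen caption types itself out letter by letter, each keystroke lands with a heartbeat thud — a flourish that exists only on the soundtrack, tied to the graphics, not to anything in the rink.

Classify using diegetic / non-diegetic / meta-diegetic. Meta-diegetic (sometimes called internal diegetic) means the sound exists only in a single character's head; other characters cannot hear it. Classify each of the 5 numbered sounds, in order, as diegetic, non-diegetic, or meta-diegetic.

(1) on-screen dialogue — Marisol speaks and Jovan is there to hear → diegetic.
(2) nothing in the scene produces it; it's an accent added for the audience → non-diegetic.
(3) is non-diegetic: score with no on-screen or off-screen source; it exists for the audience alone.
Sound (4): external voice-over — not a character, not heard by anyone in the scene, so non-diegetic.
Sound (5): sound married to a title/caption — outside the diegesis by definition, so non-diegetic.

diegetic, non-diegetic, non-diegetic, non-diegetic, non-diegetic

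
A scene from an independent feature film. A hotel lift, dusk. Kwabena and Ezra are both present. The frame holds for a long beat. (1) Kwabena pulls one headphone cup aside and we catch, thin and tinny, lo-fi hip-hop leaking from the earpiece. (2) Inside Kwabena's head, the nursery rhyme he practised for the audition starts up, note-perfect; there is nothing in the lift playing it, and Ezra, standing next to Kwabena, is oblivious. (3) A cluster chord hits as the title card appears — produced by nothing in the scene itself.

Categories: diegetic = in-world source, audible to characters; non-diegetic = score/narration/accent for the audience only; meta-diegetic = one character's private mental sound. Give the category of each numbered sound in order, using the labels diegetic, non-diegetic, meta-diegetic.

Sound (1): the earpiece is a real device on Kwabena's head — source music, so diegetic.
(2) is meta-diegetic: it lives in Kwabena's subjectivity, not in the lift.
Sound (3): nothing in the scene produces it; it's an accent added for the audience, so non-diegetic.

diegetic, meta-diegetic, non-diegetic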